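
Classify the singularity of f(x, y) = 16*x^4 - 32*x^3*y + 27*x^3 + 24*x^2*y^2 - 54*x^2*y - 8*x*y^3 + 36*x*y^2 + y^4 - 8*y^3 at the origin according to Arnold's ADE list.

The Hessian of f at 0 has rank 0. Corank 2; j^3 = (3*x - 2*y)^3 is a perfect cube, so E-series; the 4-jet and mu = 6 give E_6.

E6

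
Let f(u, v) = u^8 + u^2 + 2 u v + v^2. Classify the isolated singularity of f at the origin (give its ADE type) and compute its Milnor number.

The Hessian of f at 0 has rank 1. Corank 1: A-series; mu = 7 gives A_7.

Type A_7, Milnor number mu = 7.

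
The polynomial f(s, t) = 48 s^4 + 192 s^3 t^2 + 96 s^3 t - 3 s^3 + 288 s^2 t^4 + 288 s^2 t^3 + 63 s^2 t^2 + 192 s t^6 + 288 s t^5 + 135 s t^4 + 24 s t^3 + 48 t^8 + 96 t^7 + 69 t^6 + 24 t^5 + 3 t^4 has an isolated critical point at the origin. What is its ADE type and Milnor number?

Type E_{6}, Milnor number mu = 6.

The Hessian of f at 0 has rank 0. Corank 2; j^3 = -3*s^3 is a perfect cube, so E-series; the 4-jet and mu = 6 give E_6.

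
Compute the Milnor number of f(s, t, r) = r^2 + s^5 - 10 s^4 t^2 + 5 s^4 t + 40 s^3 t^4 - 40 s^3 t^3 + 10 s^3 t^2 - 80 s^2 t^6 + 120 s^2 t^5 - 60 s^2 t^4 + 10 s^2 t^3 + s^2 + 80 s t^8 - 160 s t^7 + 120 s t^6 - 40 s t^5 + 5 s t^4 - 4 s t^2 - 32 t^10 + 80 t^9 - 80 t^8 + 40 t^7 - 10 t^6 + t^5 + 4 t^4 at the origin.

4

The Hessian of f at 0 has rank 2. Corank 1: A-series; mu = 4 gives A_4.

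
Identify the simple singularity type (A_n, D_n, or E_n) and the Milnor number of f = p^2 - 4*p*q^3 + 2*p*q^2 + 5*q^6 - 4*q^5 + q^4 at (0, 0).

Type A_5, Milnor number mu = 5.

The Hessian of f at 0 has rank 1. Corank 1: A-series; mu = 5 gives A_5.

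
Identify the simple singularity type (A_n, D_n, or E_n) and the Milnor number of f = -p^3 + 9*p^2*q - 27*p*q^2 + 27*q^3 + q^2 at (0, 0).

The Hessian of f at 0 has rank 1. Corank 1: A-series; mu = 2 gives A_2.

Type A2, Milnor number mu = 2.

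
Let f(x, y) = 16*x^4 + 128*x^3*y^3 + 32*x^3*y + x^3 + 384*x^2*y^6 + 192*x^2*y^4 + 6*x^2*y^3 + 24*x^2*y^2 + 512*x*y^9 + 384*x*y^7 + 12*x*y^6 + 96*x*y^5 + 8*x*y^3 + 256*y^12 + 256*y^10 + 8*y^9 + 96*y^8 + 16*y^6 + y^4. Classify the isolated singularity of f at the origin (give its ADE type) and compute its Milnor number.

Type E6, Milnor number mu = 6.

The Hessian of f at 0 has rank 0. Corank 2; j^3 = x^3 is a perfect cube, so E-series; the 4-jet and mu = 6 give E_6.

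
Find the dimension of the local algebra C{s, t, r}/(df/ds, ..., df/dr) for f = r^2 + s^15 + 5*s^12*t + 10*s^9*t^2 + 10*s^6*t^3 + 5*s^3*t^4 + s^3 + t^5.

The Hessian of f at 0 has rank 1. Corank 2; j^3 = s^3 is a perfect cube, so E-series; the 5-jet and mu = 8 give E_8.

8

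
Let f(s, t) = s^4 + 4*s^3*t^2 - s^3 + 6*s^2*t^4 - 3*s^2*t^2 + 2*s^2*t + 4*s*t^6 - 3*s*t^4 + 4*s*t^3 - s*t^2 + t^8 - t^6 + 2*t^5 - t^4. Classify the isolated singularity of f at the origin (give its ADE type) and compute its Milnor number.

Type D5, Milnor number mu = 5.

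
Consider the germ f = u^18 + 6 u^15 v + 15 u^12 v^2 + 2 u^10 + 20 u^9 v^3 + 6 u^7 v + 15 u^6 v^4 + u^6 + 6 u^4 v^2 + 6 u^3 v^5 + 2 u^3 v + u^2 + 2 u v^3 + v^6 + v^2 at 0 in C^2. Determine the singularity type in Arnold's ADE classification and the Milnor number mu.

Type A_{1}, Milnor number mu = 1.

The Hessian of f at 0 has rank 2. Corank 0: nondegenerate Morse point, so A_1.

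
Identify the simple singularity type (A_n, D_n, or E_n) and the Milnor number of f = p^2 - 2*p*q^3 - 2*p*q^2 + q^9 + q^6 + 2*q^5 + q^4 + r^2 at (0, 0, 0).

Type A_{8}, Milnor number mu = 8.

The Hessian of f at 0 is [[2, 0, 0], [0, 0, 0], [0, 0, 2]] with rank 2, so corank 1. A Groebner basis of the Jacobian ideal J(f) in C{p,q,r} is {p^2*q^2 - 2*p^2*q + 3*p^2 - 4*p*q^2 + p*q - p + q^2, p^3 - 3*p^2*q + 5*p^2 - 7*p*q^2 + 2*p*q - 2*p + 2*q^2, -p + q^3 + q^2, r}; counting standard monomials gives mu = 8. Corank 1: A-series; mu = 8 gives A_8.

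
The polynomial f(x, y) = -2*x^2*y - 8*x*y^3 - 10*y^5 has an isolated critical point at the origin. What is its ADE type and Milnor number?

Type D_{6}, Milnor number mu = 6.

The Hessian of f at 0 has rank 0. Corank 2; j^3 = -2*x^2*y has shape L^2 M (L != M), so D-series; mu = 6 gives D_6.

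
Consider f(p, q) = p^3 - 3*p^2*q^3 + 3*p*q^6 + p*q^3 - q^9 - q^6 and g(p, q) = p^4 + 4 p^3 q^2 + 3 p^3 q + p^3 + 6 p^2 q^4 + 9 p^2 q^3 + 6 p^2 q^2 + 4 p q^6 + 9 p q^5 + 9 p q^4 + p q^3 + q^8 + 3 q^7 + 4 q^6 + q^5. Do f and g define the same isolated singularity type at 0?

Yes.

The Hessian of f at 0 is [[0, 0], [0, 0]] with rank 0, so corank 2. A Groebner basis of the Jacobian ideal J(f) in C{p,q} is {p^3, p*q^2, 3*p^2 + q^3}; counting standard monomials gives mu = 7. Corank 2; j^3 = p^3 is a perfect cube, so E-series; the 4-jet and mu = 7 give E_7. The Hessian of g at 0 is [[0, 0], [0, 0]] with rank 0, so corank 2. A Groebner basis of the Jacobian ideal J(g) in C{p,q} is {3*p^2/2 + q^4 + q^3/2, p^3, p^2*q - p^2/2 - q^3/6, -p^2/2 + p*q^2 - q^3/6}; counting standard monomials gives mu = 7. Corank 2; j^3 = p^3 is a perfect cube, so E-series; the 4-jet and mu = 7 give E_7. Both have type E_7, hence right-equivalent.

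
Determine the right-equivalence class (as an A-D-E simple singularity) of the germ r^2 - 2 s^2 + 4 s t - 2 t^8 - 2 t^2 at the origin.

A7

The Hessian of f at 0 has rank 2. Corank 1: A-series; mu = 7 gives A_7.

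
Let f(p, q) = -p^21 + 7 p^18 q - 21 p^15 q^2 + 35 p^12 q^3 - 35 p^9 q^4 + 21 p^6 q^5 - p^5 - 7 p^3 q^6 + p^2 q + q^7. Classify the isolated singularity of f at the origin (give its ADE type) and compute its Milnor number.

The Hessian of f at 0 has rank 0. Corank 2; j^3 = p^2*q has shape L^2 M (L != M), so D-series; mu = 8 gives D_8.

Type D_8, Milnor number mu = 8.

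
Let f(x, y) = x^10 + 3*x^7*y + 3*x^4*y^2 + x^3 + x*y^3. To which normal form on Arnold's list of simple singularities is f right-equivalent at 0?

The Hessian of f at 0 has rank 0. Corank 2; j^3 = x^3 is a perfect cube, so E-series; the 4-jet and mu = 7 give E_7.

E_7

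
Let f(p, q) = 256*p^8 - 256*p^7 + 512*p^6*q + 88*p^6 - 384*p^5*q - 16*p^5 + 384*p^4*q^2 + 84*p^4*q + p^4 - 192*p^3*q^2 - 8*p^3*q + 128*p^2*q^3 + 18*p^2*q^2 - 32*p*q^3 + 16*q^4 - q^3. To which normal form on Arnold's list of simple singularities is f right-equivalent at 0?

E6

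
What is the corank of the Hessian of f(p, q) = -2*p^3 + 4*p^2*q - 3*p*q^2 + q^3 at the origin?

2

Hessian at 0 has rank 0.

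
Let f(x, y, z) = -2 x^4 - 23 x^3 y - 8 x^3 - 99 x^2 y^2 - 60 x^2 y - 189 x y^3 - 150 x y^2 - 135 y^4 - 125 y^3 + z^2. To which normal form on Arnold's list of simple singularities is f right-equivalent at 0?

E_{7}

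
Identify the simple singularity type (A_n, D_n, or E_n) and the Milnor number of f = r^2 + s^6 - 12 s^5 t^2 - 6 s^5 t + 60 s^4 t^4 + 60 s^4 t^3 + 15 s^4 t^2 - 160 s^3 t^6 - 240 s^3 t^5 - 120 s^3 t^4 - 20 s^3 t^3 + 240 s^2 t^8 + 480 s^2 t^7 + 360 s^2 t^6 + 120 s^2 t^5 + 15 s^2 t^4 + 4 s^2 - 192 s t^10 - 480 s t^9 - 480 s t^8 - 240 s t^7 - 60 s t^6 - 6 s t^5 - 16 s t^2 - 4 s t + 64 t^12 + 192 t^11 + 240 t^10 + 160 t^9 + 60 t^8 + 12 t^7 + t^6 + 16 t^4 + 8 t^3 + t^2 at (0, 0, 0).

Type A_5, Milnor number mu = 5.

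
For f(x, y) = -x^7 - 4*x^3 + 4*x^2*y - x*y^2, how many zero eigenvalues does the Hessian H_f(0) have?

2

The Hessian at 0 is [[0, 0], [0, 0]] of rank 0; hence corank 2.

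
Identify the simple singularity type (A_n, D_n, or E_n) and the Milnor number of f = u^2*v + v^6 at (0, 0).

Type D7, Milnor number mu = 7.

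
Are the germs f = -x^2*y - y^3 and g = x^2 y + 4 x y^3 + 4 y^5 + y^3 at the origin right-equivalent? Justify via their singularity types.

Yes.

The Hessian of f at 0 has rank 0. Corank 2; j^3 = -y*(x^2 + y^2) splits into three distinct lines over C (the quadratic factor has nonzero discriminant), so D_4. The Hessian of g at 0 has rank 0. Corank 2; j^3 = y*(x^2 + y^2) splits into three distinct lines over C (the quadratic factor has nonzero discriminant), so D_4. Both have type D_4, hence right-equivalent.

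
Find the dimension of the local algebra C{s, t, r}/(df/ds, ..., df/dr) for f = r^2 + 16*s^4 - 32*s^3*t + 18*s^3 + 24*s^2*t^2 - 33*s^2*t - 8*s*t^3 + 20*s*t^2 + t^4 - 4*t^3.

The Hessian of f at 0 has rank 1. Corank 2; j^3 = (2*s - t)*(3*s - 2*t)^2 has shape L^2 M (L != M), so D-series; mu = 5 gives D_5.

5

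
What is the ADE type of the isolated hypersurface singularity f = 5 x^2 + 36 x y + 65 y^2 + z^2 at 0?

The Hessian of f at 0 is [[10, 36, 0], [36, 130, 0], [0, 0, 2]] with rank 3, so corank 0. A Groebner basis of the Jacobian ideal J(f) in C{x,y,z} is {x, y, z}; counting standard monomials gives mu = 1. Corank 0: nondegenerate Morse point, so A_1.

A_1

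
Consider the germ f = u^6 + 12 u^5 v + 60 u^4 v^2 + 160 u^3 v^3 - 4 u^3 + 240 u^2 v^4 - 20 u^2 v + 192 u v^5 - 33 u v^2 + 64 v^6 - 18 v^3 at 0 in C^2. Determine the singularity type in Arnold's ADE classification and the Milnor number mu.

Type D_{7}, Milnor number mu = 7.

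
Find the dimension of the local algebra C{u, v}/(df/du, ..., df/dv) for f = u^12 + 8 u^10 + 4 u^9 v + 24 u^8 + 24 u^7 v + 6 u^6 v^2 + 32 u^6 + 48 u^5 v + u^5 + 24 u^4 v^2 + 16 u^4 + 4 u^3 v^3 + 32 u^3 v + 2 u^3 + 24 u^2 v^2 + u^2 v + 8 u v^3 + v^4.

5

The Hessian of f at 0 is [[0, 0], [0, 0]] with rank 0, so corank 2. A Groebner basis of the Jacobian ideal J(f) in C{u,v} is {u*v^2, -u*v/8 + v^3, u^2 + u*v/2}; counting standard monomials gives mu = 5. Corank 2; j^3 = u^2*(2*u + v) has shape L^2 M (L != M), so D-series; mu = 5 gives D_5.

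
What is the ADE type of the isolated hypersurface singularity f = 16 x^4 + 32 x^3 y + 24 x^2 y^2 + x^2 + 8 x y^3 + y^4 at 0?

The Hessian of f at 0 has rank 1. Corank 1: A-series; mu = 3 gives A_3.

A3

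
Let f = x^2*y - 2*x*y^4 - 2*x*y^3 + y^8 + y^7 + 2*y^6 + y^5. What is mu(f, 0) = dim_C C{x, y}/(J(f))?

The Hessian of f at 0 is [[0, 0], [0, 0]] with rank 0, so corank 2. A Groebner basis of the Jacobian ideal J(f) in C{x,y} is {x^2*y^2 - 10*x^2*y/17 + 3*x^2/17 + 4*x*y^2/17 - 7*x*y/17 + 7*y^3/17, -8*x^2*y/17 - x^2/17 + x*y^3 - 7*x*y^2/17 + 8*x*y/17 - 8*y^3/17, -x*y + y^4 + y^3, x^3 - 11*x^2*y/17 + 5*x^2/17 + x*y^2/17 - 6*x*y/17 + 6*y^3/17}; counting standard monomials gives mu = 9. Corank 2; j^3 = x^2*y has shape L^2 M (L != M), so D-series; mu = 9 gives D_9.

9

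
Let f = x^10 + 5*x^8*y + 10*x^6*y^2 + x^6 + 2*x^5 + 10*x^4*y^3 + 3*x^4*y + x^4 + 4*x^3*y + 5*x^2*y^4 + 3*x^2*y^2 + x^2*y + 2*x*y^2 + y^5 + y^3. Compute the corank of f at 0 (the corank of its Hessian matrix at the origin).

2

Hessian at 0 has rank 0.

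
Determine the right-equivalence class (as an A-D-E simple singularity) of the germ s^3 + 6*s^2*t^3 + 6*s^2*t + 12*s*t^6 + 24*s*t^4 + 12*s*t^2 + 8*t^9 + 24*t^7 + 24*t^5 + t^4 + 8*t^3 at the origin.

E_{6}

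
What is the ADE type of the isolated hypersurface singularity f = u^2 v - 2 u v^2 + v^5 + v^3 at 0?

The Hessian of f at 0 has rank 0. Corank 2; j^3 = v*(u - v)^2 has shape L^2 M (L != M), so D-series; mu = 6 gives D_6.

D6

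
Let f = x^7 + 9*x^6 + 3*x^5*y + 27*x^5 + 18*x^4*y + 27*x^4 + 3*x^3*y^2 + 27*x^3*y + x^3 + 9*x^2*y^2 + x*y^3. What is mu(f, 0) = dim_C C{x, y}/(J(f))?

7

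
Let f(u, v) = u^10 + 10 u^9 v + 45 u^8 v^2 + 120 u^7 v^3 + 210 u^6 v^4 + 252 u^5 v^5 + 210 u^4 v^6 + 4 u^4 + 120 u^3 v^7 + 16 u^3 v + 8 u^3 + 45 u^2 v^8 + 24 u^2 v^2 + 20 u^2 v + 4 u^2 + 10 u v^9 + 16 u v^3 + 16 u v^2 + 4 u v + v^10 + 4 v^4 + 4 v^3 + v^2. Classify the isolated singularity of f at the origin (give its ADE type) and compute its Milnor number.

The Hessian of f at 0 has rank 1. Corank 1: A-series; mu = 9 gives A_9.

Type A_9, Milnor number mu = 9.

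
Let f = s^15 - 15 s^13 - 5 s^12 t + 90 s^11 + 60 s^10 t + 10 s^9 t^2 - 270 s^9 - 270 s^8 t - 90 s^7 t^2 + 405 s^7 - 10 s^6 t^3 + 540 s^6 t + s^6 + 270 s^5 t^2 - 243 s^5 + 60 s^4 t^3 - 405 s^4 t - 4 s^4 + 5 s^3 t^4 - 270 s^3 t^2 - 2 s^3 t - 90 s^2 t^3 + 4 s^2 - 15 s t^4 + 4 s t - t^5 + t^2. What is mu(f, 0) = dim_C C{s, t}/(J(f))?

4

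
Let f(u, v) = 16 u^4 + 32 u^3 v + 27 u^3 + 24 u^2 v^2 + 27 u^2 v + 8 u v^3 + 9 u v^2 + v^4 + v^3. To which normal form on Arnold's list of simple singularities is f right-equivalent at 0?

E6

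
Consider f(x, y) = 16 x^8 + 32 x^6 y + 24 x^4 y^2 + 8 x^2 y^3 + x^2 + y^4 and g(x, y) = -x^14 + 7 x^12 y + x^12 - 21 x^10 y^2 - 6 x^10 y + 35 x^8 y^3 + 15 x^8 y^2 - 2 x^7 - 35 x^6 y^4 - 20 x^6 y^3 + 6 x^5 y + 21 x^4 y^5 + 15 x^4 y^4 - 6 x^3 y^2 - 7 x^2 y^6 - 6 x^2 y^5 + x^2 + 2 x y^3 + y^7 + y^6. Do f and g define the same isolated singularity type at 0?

No.

The Hessian of f at 0 is [[2, 0], [0, 0]] with rank 1, so corank 1. A Groebner basis of the Jacobian ideal J(f) in C{x,y} is {y^3, x}; counting standard monomials gives mu = 3. Corank 1: A-series; mu = 3 gives A_3. The Hessian of g at 0 is [[2, 0], [0, 0]] with rank 1, so corank 1. A Groebner basis of the Jacobian ideal J(g) in C{x,y} is {x + y^3, x^2}; counting standard monomials gives mu = 6. Corank 1: A-series; mu = 6 gives A_6. f is A_3 but g is A_6, hence not right-equivalent.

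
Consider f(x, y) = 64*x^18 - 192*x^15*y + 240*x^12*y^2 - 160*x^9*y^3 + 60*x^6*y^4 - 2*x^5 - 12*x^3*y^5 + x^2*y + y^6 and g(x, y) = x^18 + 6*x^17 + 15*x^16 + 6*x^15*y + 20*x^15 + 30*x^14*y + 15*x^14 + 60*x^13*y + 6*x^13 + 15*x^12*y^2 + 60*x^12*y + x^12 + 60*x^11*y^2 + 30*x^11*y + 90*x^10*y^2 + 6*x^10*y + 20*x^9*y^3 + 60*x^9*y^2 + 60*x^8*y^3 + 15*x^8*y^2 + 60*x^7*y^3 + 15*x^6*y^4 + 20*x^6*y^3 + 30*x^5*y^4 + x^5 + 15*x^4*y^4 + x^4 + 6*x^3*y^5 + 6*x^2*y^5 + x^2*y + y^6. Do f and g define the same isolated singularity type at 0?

The Hessian of f at 0 has rank 0. Corank 2; j^3 = x^2*y has shape L^2 M (L != M), so D-series; mu = 7 gives D_7. The Hessian of g at 0 has rank 0. Corank 2; j^3 = x^2*y has shape L^2 M (L != M), so D-series; mu = 7 gives D_7. Both have type D_7, hence right-equivalent.

Yes.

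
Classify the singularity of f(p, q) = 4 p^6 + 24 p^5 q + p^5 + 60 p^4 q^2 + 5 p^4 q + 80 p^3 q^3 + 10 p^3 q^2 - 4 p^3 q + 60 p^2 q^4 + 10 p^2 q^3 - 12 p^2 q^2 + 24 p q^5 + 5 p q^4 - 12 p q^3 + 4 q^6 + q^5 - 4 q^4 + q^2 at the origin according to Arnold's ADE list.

The Hessian of f at 0 has rank 1. Corank 1: A-series; mu = 4 gives A_4.

A_{4}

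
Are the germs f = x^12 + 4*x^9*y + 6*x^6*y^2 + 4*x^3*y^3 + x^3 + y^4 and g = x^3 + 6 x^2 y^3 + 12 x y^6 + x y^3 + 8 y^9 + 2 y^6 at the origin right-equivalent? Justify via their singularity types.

No.

The Hessian of f at 0 has rank 0. Corank 2; j^3 = x^3 is a perfect cube, so E-series; the 4-jet and mu = 6 give E_6. The Hessian of g at 0 has rank 0. Corank 2; j^3 = x^3 is a perfect cube, so E-series; the 4-jet and mu = 7 give E_7. f is E_6 but g is E_7, hence not right-equivalent.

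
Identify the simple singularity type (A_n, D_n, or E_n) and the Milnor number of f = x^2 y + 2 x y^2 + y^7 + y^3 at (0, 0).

The Hessian of f at 0 has rank 0. Corank 2; j^3 = y*(x + y)^2 has shape L^2 M (L != M), so D-series; mu = 8 gives D_8.

Type D8, Milnor number mu = 8.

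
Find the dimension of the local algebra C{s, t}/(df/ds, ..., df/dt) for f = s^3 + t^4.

6

The Hessian of f at 0 is [[0, 0], [0, 0]] with rank 0, so corank 2. A Groebner basis of the Jacobian ideal J(f) in C{s,t} is {t^3, s^2}; counting standard monomials gives mu = 6. Corank 2; j^3 = s^3 is a perfect cube, so E-series; the 4-jet and mu = 6 give E_6.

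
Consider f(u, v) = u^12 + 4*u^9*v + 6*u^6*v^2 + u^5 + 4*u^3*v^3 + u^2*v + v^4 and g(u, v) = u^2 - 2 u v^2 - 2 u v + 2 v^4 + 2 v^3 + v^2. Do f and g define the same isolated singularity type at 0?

No.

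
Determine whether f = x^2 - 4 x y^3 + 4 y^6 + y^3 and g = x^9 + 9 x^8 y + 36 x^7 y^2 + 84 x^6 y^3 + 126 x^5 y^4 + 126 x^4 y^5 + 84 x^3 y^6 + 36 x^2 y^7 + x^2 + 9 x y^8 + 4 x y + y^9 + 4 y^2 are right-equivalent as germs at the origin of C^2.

No.

The Hessian of f at 0 has rank 1. Corank 1: A-series; mu = 2 gives A_2. The Hessian of g at 0 has rank 1. Corank 1: A-series; mu = 8 gives A_8. f is A_2 but g is A_8, hence not right-equivalent.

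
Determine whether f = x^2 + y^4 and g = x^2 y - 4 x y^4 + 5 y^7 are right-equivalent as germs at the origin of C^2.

The Hessian of f at 0 has rank 1. Corank 1: A-series; mu = 3 gives A_3. The Hessian of g at 0 has rank 0. Corank 2; j^3 = x^2*y has shape L^2 M (L != M), so D-series; mu = 8 gives D_8. f is A_3 but g is D_8, hence not right-equivalent.

No.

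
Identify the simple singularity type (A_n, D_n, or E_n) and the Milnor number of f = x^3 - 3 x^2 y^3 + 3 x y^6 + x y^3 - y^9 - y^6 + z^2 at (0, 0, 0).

The Hessian of f at 0 has rank 1. Corank 2; j^3 = x^3 is a perfect cube, so E-series; the 4-jet and mu = 7 give E_7.

Type E_7, Milnor number mu = 7.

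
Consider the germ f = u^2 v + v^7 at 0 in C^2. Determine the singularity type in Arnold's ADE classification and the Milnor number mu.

Type D_8, Milnor number mu = 8.

The Hessian of f at 0 has rank 0. Corank 2; j^3 = u^2*v has shape L^2 M (L != M), so D-series; mu = 8 gives D_8.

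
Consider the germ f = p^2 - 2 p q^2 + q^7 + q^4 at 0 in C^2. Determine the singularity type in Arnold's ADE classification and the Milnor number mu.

Type A_{6}, Milnor number mu = 6.

The Hessian of f at 0 has rank 1. Corank 1: A-series; mu = 6 gives A_6.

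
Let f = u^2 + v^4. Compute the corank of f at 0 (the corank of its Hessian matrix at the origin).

1

Hessian at 0 has rank 1.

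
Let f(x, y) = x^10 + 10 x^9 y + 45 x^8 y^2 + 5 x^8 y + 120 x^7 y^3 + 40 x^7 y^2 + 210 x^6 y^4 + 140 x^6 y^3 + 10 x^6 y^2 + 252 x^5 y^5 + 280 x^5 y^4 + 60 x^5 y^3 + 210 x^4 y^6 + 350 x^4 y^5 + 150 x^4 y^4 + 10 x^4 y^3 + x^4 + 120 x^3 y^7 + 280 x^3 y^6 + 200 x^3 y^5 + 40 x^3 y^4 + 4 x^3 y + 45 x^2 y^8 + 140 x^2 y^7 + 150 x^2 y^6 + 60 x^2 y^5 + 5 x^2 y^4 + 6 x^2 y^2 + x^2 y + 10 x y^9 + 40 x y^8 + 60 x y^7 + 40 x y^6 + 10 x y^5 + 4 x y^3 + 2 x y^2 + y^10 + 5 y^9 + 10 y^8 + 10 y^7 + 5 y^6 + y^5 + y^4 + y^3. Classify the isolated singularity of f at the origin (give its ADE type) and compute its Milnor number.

The Hessian of f at 0 has rank 0. Corank 2; j^3 = y*(x + y)^2 has shape L^2 M (L != M), so D-series; mu = 6 gives D_6.

Type D_{6}, Milnor number mu = 6.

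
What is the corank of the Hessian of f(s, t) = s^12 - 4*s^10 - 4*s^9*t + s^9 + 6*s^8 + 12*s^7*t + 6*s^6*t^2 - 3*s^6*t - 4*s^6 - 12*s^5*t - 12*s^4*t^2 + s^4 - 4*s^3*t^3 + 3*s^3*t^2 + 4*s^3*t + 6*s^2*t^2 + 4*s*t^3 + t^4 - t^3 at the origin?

The Hessian at 0 is [[0, 0], [0, 0]] of rank 0; hence corank 2.

2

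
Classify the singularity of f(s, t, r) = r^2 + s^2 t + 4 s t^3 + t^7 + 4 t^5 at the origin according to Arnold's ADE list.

D_8

The Hessian of f at 0 has rank 1. Corank 2; j^3 = s^2*t has shape L^2 M (L != M), so D-series; mu = 8 gives D_8.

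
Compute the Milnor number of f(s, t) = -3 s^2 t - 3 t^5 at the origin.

6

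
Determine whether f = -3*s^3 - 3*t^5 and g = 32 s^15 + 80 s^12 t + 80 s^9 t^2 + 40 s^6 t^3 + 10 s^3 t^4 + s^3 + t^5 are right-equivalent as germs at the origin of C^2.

Yes.

The Hessian of f at 0 is [[0, 0], [0, 0]] with rank 0, so corank 2. A Groebner basis of the Jacobian ideal J(f) in C{s,t} is {t^4, s^2}; counting standard monomials gives mu = 8. Corank 2; j^3 = -3*s^3 is a perfect cube, so E-series; the 5-jet and mu = 8 give E_8. The Hessian of g at 0 is [[0, 0], [0, 0]] with rank 0, so corank 2. A Groebner basis of the Jacobian ideal J(g) in C{s,t} is {t^4, s^2}; counting standard monomials gives mu = 8. Corank 2; j^3 = s^3 is a perfect cube, so E-series; the 5-jet and mu = 8 give E_8. Both have type E_8, hence right-equivalent.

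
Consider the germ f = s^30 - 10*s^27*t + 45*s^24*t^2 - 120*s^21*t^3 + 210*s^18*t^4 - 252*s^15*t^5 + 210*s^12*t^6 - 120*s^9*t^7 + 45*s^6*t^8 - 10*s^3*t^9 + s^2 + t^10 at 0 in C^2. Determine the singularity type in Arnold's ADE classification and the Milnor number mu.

Type A9, Milnor number mu = 9.

The Hessian of f at 0 is [[2, 0], [0, 0]] with rank 1, so corank 1. A Groebner basis of the Jacobian ideal J(f) in C{s,t} is {t^9, s}; counting standard monomials gives mu = 9. Corank 1: A-series; mu = 9 gives A_9.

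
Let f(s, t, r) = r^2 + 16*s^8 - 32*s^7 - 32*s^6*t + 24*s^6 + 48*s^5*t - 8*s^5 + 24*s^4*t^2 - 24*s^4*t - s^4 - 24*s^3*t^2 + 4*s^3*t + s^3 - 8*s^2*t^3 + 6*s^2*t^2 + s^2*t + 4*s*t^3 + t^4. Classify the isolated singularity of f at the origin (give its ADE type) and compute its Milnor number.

Type D5, Milnor number mu = 5.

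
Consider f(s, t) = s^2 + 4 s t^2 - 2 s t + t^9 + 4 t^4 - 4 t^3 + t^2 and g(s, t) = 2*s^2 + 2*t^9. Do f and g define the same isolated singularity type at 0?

Yes.

The Hessian of f at 0 has rank 1. Corank 1: A-series; mu = 8 gives A_8. The Hessian of g at 0 has rank 1. Corank 1: A-series; mu = 8 gives A_8. Both have type A_8, hence right-equivalent.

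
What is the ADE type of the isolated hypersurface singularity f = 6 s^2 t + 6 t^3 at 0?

The Hessian of f at 0 is [[0, 0], [0, 0]] with rank 0, so corank 2. A Groebner basis of the Jacobian ideal J(f) in C{s,t} is {t^3, s^2 + 3*t^2, s*t}; counting standard monomials gives mu = 4. Corank 2; j^3 = 6*t*(s^2 + t^2) splits into three distinct lines over C (the quadratic factor has nonzero discriminant), so D_4.

D4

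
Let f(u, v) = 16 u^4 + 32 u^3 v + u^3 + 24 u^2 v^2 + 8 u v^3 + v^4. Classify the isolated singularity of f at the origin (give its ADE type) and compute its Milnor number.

Type E6, Milnor number mu = 6.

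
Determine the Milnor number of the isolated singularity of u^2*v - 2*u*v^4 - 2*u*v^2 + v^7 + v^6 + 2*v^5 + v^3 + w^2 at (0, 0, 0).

7

The Hessian of f at 0 has rank 1. Corank 2; j^3 = v*(u - v)^2 has shape L^2 M (L != M), so D-series; mu = 7 gives D_7.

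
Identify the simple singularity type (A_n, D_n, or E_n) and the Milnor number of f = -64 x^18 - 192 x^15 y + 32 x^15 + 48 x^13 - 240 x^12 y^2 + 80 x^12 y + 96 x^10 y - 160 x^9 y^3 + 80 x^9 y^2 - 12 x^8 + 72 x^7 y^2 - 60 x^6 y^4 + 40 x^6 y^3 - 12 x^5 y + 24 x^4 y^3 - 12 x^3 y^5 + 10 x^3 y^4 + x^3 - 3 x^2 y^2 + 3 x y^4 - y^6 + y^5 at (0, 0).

Type E8, Milnor number mu = 8.

The Hessian of f at 0 has rank 0. Corank 2; j^3 = x^3 is a perfect cube, so E-series; the 5-jet and mu = 8 give E_8.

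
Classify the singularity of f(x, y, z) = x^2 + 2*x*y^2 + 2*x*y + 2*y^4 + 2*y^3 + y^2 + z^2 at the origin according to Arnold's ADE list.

A_3

The Hessian of f at 0 is [[2, 2, 0], [2, 2, 0], [0, 0, 2]] with rank 2, so corank 1. A Groebner basis of the Jacobian ideal J(f) in C{x,y,z} is {x^2 + x + y, x*y - x - y, x + y^2 + y, z}; counting standard monomials gives mu = 3. Corank 1: A-series; mu = 3 gives A_3.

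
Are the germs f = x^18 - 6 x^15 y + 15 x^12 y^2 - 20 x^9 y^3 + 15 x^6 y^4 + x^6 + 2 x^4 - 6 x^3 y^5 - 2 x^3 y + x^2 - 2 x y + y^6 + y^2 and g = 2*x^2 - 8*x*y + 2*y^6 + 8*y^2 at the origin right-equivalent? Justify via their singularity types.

Yes.

The Hessian of f at 0 is [[2, -2], [-2, 2]] with rank 1, so corank 1. A Groebner basis of the Jacobian ideal J(f) in C{x,y} is {x*y^2 + x - y, x + y^3 - y, x^2 - 2*x*y + y^2}; counting standard monomials gives mu = 5. Corank 1: A-series; mu = 5 gives A_5. The Hessian of g at 0 is [[4, -8], [-8, 16]] with rank 1, so corank 1. A Groebner basis of the Jacobian ideal J(g) in C{x,y} is {y^5, x - 2*y}; counting standard monomials gives mu = 5. Corank 1: A-series; mu = 5 gives A_5. Both have type A_5, hence right-equivalent.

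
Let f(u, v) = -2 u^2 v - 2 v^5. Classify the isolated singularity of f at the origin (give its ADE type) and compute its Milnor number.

The Hessian of f at 0 is [[0, 0], [0, 0]] with rank 0, so corank 2. A Groebner basis of the Jacobian ideal J(f) in C{u,v} is {u^2/5 + v^4, u^3, u*v}; counting standard monomials gives mu = 6. Corank 2; j^3 = -2*u^2*v has shape L^2 M (L != M), so D-series; mu = 6 gives D_6.

Type D_6, Milnor number mu = 6.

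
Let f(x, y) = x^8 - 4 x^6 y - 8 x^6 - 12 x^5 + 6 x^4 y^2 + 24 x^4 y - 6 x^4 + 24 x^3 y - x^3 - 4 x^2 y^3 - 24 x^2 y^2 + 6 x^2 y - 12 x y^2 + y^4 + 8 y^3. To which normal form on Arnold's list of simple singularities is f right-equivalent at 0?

E_6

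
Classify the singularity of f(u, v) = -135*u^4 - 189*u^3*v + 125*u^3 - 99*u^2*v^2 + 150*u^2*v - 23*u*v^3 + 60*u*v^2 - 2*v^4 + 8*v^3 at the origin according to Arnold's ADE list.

The Hessian of f at 0 is [[0, 0], [0, 0]] with rank 0, so corank 2. A Groebner basis of the Jacobian ideal J(f) in C{u,v} is {390625*u^2/3 + 312500*u*v/3 + v^4 + 125*v^3/9 + 62500*v^2/3, u^3 - 550*u^2/3 - 440*u*v/3 + 2*v^3/45 - 88*v^2/3, u^2*v + 2875*u^2/9 + 2300*u*v/9 - 17*v^3/135 + 460*v^2/9, -1250*u^2/3 + u*v^2 - 1000*u*v/3 + 16*v^3/45 - 200*v^2/3}; counting standard monomials gives mu = 7. Corank 2; j^3 = (5*u + 2*v)^3 is a perfect cube, so E-series; the 4-jet and mu = 7 give E_7.

E7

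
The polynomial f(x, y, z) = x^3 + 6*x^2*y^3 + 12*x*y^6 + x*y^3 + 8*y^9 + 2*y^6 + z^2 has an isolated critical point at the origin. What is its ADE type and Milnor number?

Type E_7, Milnor number mu = 7.

The Hessian of f at 0 has rank 1. Corank 2; j^3 = x^3 is a perfect cube, so E-series; the 4-jet and mu = 7 give E_7.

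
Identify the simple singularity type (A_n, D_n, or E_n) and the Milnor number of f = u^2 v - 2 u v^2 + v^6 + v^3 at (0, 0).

The Hessian of f at 0 is [[0, 0], [0, 0]] with rank 0, so corank 2. A Groebner basis of the Jacobian ideal J(f) in C{u,v} is {u^2/6 + v^5 - v^2/6, u^3 - v^3, u*v - v^2}; counting standard monomials gives mu = 7. Corank 2; j^3 = v*(u - v)^2 has shape L^2 M (L != M), so D-series; mu = 7 gives D_7.

Type D7, Milnor number mu = 7.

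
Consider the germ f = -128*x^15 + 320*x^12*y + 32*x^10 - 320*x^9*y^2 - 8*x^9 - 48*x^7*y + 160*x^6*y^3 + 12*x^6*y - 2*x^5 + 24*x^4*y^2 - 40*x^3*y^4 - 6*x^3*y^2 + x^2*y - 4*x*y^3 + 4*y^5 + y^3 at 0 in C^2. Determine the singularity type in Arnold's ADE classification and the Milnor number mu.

Type D_4, Milnor number mu = 4.

The Hessian of f at 0 is [[0, 0], [0, 0]] with rank 0, so corank 2. A Groebner basis of the Jacobian ideal J(f) in C{x,y} is {y^3, x^2 + 3*y^2, x*y}; counting standard monomials gives mu = 4. Corank 2; j^3 = y*(x^2 + y^2) splits into three distinct lines over C (the quadratic factor has nonzero discriminant), so D_4.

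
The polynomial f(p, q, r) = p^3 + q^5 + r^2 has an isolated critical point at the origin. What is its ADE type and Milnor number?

Type E_{8}, Milnor number mu = 8.

The Hessian of f at 0 has rank 1. Corank 2; j^3 = p^3 is a perfect cube, so E-series; the 5-jet and mu = 8 give E_8.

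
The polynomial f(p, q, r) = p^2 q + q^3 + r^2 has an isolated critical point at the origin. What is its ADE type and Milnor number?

Type D4, Milnor number mu = 4.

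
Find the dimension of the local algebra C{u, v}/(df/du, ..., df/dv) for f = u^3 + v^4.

6

The Hessian of f at 0 has rank 0. Corank 2; j^3 = u^3 is a perfect cube, so E-series; the 4-jet and mu = 6 give E_6.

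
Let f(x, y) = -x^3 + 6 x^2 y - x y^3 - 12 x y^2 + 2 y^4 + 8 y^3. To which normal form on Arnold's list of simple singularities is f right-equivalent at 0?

The Hessian of f at 0 has rank 0. Corank 2; j^3 = -(x - 2*y)^3 is a perfect cube, so E-series; the 4-jet and mu = 7 give E_7.

E_{7}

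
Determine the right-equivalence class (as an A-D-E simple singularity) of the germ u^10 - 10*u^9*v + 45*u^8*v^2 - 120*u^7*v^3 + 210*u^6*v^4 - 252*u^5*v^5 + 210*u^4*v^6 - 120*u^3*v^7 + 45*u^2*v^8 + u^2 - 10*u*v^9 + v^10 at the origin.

A_{9}

The Hessian of f at 0 is [[2, 0], [0, 0]] with rank 1, so corank 1. A Groebner basis of the Jacobian ideal J(f) in C{u,v} is {v^9, u}; counting standard monomials gives mu = 9. Corank 1: A-series; mu = 9 gives A_9.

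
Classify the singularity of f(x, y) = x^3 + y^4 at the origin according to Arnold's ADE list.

E_{6}

The Hessian of f at 0 has rank 0. Corank 2; j^3 = x^3 is a perfect cube, so E-series; the 4-jet and mu = 6 give E_6.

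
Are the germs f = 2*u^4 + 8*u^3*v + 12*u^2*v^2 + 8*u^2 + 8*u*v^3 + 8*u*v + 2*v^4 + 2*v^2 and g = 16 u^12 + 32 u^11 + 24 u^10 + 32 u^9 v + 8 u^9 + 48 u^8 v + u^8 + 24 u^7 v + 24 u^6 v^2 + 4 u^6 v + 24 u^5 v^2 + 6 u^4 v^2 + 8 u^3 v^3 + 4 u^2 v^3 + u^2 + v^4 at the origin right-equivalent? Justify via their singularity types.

Yes.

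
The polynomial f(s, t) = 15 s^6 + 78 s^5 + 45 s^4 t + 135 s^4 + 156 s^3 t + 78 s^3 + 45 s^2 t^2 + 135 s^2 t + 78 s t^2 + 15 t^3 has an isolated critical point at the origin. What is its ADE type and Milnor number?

Type D4, Milnor number mu = 4.

The Hessian of f at 0 is [[0, 0], [0, 0]] with rank 0, so corank 2. A Groebner basis of the Jacobian ideal J(f) in C{s,t} is {t^3, s^2 + t^2/3, s*t}; counting standard monomials gives mu = 4. Corank 2; j^3 = 3*(2*s + t)*(13*s^2 + 16*s*t + 5*t^2) splits into three distinct lines over C (the quadratic factor has nonzero discriminant), so D_4.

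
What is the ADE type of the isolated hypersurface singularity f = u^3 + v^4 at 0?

E_6

The Hessian of f at 0 has rank 0. Corank 2; j^3 = u^3 is a perfect cube, so E-series; the 4-jet and mu = 6 give E_6.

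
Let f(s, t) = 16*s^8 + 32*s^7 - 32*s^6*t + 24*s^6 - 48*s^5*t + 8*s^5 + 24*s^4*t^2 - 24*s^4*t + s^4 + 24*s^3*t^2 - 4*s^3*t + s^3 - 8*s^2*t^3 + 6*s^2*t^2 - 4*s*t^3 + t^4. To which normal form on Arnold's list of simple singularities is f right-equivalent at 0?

E6

The Hessian of f at 0 is [[0, 0], [0, 0]] with rank 0, so corank 2. A Groebner basis of the Jacobian ideal J(f) in C{s,t} is {t^4, s*t^2 - t^3/3, s^2}; counting standard monomials gives mu = 6. Corank 2; j^3 = s^3 is a perfect cube, so E-series; the 4-jet and mu = 6 give E_6.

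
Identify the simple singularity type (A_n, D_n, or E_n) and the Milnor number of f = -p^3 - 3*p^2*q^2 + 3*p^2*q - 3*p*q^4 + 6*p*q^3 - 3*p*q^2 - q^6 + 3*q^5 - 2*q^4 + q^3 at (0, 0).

Type E_{6}, Milnor number mu = 6.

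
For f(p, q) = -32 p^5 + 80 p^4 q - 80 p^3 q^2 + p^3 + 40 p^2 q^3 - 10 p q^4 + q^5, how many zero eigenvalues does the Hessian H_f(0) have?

Hessian at 0 has rank 0.

2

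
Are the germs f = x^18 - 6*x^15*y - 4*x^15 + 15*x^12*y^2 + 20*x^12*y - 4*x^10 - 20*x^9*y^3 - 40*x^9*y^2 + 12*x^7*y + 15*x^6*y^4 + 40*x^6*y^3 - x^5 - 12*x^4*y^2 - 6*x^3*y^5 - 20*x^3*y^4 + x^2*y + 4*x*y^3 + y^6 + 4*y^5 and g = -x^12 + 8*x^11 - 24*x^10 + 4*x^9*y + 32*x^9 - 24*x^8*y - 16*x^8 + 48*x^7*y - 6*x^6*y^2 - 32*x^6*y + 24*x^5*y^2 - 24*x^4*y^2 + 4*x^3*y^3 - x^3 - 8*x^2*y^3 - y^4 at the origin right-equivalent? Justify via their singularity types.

No.

The Hessian of f at 0 has rank 0. Corank 2; j^3 = x^2*y has shape L^2 M (L != M), so D-series; mu = 7 gives D_7. The Hessian of g at 0 has rank 0. Corank 2; j^3 = -x^3 is a perfect cube, so E-series; the 4-jet and mu = 6 give E_6. f is D_7 but g is E_6, hence not right-equivalent.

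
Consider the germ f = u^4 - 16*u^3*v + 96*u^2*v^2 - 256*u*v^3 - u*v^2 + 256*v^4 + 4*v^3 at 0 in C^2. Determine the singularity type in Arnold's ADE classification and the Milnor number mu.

The Hessian of f at 0 is [[0, 0], [0, 0]] with rank 0, so corank 2. A Groebner basis of the Jacobian ideal J(f) in C{u,v} is {u^3 - v^2/4, v^3, u*v - 4*v^2}; counting standard monomials gives mu = 5. Corank 2; j^3 = -v^2*(u - 4*v) has shape L^2 M (L != M), so D-series; mu = 5 gives D_5.

Type D5, Milnor number mu = 5.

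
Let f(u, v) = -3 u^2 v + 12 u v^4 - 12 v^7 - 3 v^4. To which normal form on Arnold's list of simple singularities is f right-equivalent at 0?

D_{5}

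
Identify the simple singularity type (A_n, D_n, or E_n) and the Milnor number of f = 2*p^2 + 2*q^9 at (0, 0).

Type A_8, Milnor number mu = 8.

The Hessian of f at 0 has rank 1. Corank 1: A-series; mu = 8 gives A_8.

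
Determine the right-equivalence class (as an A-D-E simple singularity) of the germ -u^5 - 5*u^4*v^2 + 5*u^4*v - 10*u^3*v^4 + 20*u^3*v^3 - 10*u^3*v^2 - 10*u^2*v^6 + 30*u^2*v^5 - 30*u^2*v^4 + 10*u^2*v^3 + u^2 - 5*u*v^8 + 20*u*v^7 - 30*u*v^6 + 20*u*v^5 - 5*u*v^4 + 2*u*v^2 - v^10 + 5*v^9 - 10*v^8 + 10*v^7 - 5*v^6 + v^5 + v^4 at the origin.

A_{4}

The Hessian of f at 0 has rank 1. Corank 1: A-series; mu = 4 gives A_4.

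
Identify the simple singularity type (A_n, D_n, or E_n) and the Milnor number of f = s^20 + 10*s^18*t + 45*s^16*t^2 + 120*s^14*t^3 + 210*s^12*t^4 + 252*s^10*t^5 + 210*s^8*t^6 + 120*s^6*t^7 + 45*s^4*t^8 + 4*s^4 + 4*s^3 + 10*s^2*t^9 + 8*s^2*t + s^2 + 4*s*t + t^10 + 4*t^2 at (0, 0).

Type A_9, Milnor number mu = 9.

The Hessian of f at 0 has rank 1. Corank 1: A-series; mu = 9 gives A_9.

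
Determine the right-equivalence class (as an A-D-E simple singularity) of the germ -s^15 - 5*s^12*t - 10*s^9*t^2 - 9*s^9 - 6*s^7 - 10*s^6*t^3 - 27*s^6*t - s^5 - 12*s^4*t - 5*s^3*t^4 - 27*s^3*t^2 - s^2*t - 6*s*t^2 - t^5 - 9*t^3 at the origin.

The Hessian of f at 0 has rank 0. Corank 2; j^3 = -t*(s + 3*t)^2 has shape L^2 M (L != M), so D-series; mu = 6 gives D_6.

D_6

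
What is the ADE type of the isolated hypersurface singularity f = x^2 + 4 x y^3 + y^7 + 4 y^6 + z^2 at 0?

The Hessian of f at 0 is [[2, 0, 0], [0, 0, 0], [0, 0, 2]] with rank 2, so corank 1. A Groebner basis of the Jacobian ideal J(f) in C{x,y,z} is {x/2 + y^3, x^2, z}; counting standard monomials gives mu = 6. Corank 1: A-series; mu = 6 gives A_6.

A_{6}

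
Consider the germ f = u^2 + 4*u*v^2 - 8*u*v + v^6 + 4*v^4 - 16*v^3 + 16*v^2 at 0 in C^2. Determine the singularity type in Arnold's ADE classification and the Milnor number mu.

Type A5, Milnor number mu = 5.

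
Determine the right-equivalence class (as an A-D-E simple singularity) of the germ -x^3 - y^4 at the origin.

The Hessian of f at 0 has rank 0. Corank 2; j^3 = -x^3 is a perfect cube, so E-series; the 4-jet and mu = 6 give E_6.

E_6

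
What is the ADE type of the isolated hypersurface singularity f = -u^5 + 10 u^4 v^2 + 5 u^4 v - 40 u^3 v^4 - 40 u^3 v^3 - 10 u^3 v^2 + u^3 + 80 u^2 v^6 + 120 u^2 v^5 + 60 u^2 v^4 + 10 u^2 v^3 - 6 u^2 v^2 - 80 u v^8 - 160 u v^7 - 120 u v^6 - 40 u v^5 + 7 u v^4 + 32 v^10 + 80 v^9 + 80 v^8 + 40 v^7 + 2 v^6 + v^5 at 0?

The Hessian of f at 0 has rank 0. Corank 2; j^3 = u^3 is a perfect cube, so E-series; the 5-jet and mu = 8 give E_8.

E8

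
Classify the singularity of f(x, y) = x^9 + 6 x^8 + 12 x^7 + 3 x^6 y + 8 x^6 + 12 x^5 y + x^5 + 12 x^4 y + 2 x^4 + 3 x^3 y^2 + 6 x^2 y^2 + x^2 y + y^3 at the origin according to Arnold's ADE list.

The Hessian of f at 0 is [[0, 0], [0, 0]] with rank 0, so corank 2. A Groebner basis of the Jacobian ideal J(f) in C{x,y} is {y^3, x^2 + 3*y^2, x*y}; counting standard monomials gives mu = 4. Corank 2; j^3 = y*(x^2 + y^2) splits into three distinct lines over C (the quadratic factor has nonzero discriminant), so D_4.

D_4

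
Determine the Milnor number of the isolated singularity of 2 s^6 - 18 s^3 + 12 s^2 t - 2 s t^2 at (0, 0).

The Hessian of f at 0 has rank 0. Corank 2; j^3 = -2*s*(3*s - t)^2 has shape L^2 M (L != M), so D-series; mu = 7 gives D_7.

7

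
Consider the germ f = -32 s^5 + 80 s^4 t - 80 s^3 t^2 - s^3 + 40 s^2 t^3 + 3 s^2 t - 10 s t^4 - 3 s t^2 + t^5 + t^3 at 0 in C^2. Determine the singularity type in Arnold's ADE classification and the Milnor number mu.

Type E_8, Milnor number mu = 8.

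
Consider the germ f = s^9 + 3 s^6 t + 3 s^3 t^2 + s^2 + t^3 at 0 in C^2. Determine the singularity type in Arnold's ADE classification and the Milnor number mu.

The Hessian of f at 0 has rank 1. Corank 1: A-series; mu = 2 gives A_2.

Type A_2, Milnor number mu = 2.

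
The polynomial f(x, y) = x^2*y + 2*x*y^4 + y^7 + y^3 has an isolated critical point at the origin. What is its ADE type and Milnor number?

Type D_{4}, Milnor number mu = 4.

The Hessian of f at 0 has rank 0. Corank 2; j^3 = y*(x^2 + y^2) splits into three distinct lines over C (the quadratic factor has nonzero discriminant), so D_4.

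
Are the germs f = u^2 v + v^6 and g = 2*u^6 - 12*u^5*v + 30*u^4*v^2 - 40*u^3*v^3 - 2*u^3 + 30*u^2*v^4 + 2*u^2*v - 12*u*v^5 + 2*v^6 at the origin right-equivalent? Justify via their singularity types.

Yes.

The Hessian of f at 0 is [[0, 0], [0, 0]] with rank 0, so corank 2. A Groebner basis of the Jacobian ideal J(f) in C{u,v} is {u^2/6 + v^5, u^3, u*v}; counting standard monomials gives mu = 7. Corank 2; j^3 = u^2*v has shape L^2 M (L != M), so D-series; mu = 7 gives D_7. The Hessian of g at 0 is [[0, 0], [0, 0]] with rank 0, so corank 2. A Groebner basis of the Jacobian ideal J(g) in C{u,v} is {u*v/6 + v^5, u*v^2, u^2 - u*v}; counting standard monomials gives mu = 7. Corank 2; j^3 = -2*u^2*(u - v) has shape L^2 M (L != M), so D-series; mu = 7 gives D_7. Both have type D_7, hence right-equivalent.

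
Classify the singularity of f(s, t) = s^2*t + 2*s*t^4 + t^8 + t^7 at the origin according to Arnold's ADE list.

The Hessian of f at 0 has rank 0. Corank 2; j^3 = s^2*t has shape L^2 M (L != M), so D-series; mu = 9 gives D_9.

D_{9}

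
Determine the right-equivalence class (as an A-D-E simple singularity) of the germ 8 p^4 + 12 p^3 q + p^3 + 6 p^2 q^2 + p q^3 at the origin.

The Hessian of f at 0 has rank 0. Corank 2; j^3 = p^3 is a perfect cube, so E-series; the 4-jet and mu = 7 give E_7.

E7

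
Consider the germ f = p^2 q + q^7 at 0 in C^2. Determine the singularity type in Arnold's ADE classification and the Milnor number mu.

Type D_{8}, Milnor number mu = 8.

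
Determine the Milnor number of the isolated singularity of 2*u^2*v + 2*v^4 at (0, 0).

5

The Hessian of f at 0 is [[0, 0], [0, 0]] with rank 0, so corank 2. A Groebner basis of the Jacobian ideal J(f) in C{u,v} is {u^3, u^2/4 + v^3, u*v}; counting standard monomials gives mu = 5. Corank 2; j^3 = 2*u^2*v has shape L^2 M (L != M), so D-series; mu = 5 gives D_5.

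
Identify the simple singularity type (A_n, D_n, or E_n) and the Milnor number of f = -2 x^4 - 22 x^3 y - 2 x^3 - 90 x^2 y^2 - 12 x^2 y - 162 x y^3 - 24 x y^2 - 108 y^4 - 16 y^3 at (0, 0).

Type E7, Milnor number mu = 7.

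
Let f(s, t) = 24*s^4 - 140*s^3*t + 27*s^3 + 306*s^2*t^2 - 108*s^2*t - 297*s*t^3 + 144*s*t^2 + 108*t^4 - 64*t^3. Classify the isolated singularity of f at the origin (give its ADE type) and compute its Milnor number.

Type E_{7}, Milnor number mu = 7.

The Hessian of f at 0 is [[0, 0], [0, 0]] with rank 0, so corank 2. A Groebner basis of the Jacobian ideal J(f) in C{s,t} is {19683*s^2/4 - 13122*s*t + t^4 - 27*t^3/4 + 8748*t^2, s^3 + 459*s^2 - 1224*s*t - 3*t^3 + 816*t^2, s^2*t + 891*s^2/4 - 594*s*t - 25*t^3/12 + 396*t^2, 81*s^2 + s*t^2 - 216*s*t - 13*t^3/9 + 144*t^2}; counting standard monomials gives mu = 7. Corank 2; j^3 = (3*s - 4*t)^3 is a perfect cube, so E-series; the 4-jet and mu = 7 give E_7.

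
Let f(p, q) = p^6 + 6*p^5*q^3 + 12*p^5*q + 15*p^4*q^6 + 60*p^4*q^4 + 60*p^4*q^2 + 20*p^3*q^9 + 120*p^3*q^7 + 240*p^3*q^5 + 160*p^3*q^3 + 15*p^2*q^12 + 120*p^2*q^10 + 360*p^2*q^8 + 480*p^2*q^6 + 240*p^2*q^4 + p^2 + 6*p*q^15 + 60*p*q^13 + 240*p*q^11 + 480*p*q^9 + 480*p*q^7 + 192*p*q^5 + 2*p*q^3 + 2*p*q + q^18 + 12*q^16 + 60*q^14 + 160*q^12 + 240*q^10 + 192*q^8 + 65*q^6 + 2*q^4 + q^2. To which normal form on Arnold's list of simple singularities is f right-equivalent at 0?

The Hessian of f at 0 has rank 1. Corank 1: A-series; mu = 5 gives A_5.

A_{5}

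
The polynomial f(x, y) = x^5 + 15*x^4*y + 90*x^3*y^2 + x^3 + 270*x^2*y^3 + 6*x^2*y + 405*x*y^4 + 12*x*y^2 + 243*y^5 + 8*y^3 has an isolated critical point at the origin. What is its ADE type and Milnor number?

The Hessian of f at 0 is [[0, 0], [0, 0]] with rank 0, so corank 2. A Groebner basis of the Jacobian ideal J(f) in C{x,y} is {y^5, x*y^3 + 9*y^4/4, x^2 + 4*x*y + 4*y^2}; counting standard monomials gives mu = 8. Corank 2; j^3 = (x + 2*y)^3 is a perfect cube, so E-series; the 5-jet and mu = 8 give E_8.

Type E_8, Milnor number mu = 8.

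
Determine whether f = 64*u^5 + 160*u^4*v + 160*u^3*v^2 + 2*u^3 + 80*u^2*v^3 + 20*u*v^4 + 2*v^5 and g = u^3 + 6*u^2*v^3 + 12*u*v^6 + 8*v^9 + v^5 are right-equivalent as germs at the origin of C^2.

The Hessian of f at 0 is [[0, 0], [0, 0]] with rank 0, so corank 2. A Groebner basis of the Jacobian ideal J(f) in C{u,v} is {v^5, u*v^3 + v^4/8, u^2}; counting standard monomials gives mu = 8. Corank 2; j^3 = 2*u^3 is a perfect cube, so E-series; the 5-jet and mu = 8 give E_8. The Hessian of g at 0 is [[0, 0], [0, 0]] with rank 0, so corank 2. A Groebner basis of the Jacobian ideal J(g) in C{u,v} is {u^2/4 + u*v^3, v^4, u^3, u^2*v}; counting standard monomials gives mu = 8. Corank 2; j^3 = u^3 is a perfect cube, so E-series; the 5-jet and mu = 8 give E_8. Both have type E_8, hence right-equivalent.

Yes.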